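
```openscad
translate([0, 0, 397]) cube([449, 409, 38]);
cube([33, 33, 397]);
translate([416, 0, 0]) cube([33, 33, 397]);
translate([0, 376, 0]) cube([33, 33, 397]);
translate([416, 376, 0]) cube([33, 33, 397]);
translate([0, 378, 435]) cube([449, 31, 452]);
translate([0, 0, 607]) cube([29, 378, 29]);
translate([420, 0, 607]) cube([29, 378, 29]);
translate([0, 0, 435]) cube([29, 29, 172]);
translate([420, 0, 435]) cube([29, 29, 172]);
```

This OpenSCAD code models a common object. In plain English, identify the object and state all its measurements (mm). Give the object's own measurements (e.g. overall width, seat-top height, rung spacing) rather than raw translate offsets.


A chair. The seat is a 449×409×38 mm slab with its top at z = 435 mm, on four 33×33 mm corner legs (flush with the seat edges, standing on z = 0). A flat backrest 31 mm thick, 452 mm tall, spans the full seat width and rises from the seat top along its +y edge, rear face flush with the rear of the seat. Two armrests of 29×29 mm section run along each side from the seat's front edge to the front of the backrest, top faces 201 mm above the seat top and outer faces flush with the seat's x-edges; a 29×29 mm post under the front of each armrest stands on the seat at the front corner.


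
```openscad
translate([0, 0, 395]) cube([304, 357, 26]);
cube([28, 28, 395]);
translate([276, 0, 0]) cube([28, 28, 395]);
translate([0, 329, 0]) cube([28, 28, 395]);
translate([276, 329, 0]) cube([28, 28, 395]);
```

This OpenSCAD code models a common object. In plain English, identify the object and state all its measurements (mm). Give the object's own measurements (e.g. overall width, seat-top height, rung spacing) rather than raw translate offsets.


A four-legged stool. The seat is a 304×357×26 mm slab whose top surface is at z = 421 mm; four square legs, each 28×28 mm in cross-section, run from the floor (z = 0) to the underside of the seat, each flush with a corner of the seat.


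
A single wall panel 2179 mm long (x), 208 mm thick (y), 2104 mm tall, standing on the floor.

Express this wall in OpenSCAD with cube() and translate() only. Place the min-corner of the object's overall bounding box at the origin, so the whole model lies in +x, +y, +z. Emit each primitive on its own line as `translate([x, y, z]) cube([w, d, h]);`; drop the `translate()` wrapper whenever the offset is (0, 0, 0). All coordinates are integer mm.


cube([2179, 208, 2104]);


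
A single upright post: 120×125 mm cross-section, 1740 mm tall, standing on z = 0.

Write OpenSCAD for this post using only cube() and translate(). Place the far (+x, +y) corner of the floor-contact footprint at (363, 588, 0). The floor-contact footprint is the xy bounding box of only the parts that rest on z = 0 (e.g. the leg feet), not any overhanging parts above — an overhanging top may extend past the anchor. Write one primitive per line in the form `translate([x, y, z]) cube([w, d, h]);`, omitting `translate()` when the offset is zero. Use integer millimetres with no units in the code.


translate([243, 463, 0]) cube([120, 125, 1740]);


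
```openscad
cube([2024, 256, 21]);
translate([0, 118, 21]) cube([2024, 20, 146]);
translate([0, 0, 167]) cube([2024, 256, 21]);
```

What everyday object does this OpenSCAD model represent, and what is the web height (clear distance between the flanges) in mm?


An I-beam. The web height is 146 mm.

Two wide flanges with a thin centred web — an I-beam. Overall 188 mm minus two 21 mm flanges gives a web of 188 − 2·21 = 146 mm.


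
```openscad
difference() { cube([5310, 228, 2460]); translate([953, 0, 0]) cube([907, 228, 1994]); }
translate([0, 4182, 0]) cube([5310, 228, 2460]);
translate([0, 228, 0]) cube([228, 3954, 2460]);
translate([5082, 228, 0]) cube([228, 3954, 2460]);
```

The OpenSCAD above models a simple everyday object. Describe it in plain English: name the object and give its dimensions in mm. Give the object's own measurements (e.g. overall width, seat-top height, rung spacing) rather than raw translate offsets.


A single room: four walls, each 2460 mm tall and 228 mm thick, enclosing an outside footprint 5310×4410 mm (x × y), no floor or roof. The front and back walls (−y and +y sides) run the full x-width; the side walls fit between their inner faces. A door opening 907 mm wide and 1994 mm tall is cut through the front wall from the floor up, its −x edge 953 mm from the wall's −x end.


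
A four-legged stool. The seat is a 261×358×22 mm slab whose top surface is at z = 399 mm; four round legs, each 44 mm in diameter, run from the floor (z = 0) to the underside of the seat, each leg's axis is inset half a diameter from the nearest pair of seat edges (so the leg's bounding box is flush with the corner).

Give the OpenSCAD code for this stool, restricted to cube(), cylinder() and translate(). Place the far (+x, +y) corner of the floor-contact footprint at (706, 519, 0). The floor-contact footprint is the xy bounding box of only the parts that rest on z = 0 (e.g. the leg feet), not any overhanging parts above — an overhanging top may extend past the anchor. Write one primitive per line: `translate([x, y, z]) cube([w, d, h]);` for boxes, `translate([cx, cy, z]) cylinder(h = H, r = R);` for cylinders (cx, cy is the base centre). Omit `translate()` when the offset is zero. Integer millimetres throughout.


translate([445, 161, 377]) cube([261, 358, 22]);
translate([467, 183, 0]) cylinder(h = 377, r = 22);
translate([684, 183, 0]) cylinder(h = 377, r = 22);
translate([467, 497, 0]) cylinder(h = 377, r = 22);
translate([684, 497, 0]) cylinder(h = 377, r = 22);


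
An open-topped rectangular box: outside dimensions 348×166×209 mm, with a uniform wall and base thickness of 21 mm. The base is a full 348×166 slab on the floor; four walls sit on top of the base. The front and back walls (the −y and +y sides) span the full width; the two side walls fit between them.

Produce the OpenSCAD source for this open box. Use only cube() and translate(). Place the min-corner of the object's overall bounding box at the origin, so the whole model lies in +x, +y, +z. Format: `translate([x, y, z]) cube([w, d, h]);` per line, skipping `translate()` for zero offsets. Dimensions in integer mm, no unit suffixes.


cube([348, 166, 21]);
translate([0, 0, 21]) cube([348, 21, 188]);
translate([0, 145, 21]) cube([348, 21, 188]);
translate([0, 21, 21]) cube([21, 124, 188]);
translate([327, 21, 21]) cube([21, 124, 188]);


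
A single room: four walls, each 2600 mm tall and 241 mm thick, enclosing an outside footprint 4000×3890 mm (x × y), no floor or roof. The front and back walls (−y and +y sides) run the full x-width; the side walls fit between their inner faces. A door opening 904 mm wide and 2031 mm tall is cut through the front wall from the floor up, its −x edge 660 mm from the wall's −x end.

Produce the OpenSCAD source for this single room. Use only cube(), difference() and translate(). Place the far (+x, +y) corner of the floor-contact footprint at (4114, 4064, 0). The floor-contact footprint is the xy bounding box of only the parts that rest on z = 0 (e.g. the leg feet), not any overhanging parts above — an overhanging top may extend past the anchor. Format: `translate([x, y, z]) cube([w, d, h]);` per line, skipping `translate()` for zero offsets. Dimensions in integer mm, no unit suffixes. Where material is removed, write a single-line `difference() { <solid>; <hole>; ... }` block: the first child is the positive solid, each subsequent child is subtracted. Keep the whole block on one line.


difference() { translate([114, 174, 0]) cube([4000, 241, 2600]); translate([774, 174, 0]) cube([904, 241, 2031]); }
translate([114, 3823, 0]) cube([4000, 241, 2600]);
translate([114, 415, 0]) cube([241, 3408, 2600]);
translate([3873, 415, 0]) cube([241, 3408, 2600]);


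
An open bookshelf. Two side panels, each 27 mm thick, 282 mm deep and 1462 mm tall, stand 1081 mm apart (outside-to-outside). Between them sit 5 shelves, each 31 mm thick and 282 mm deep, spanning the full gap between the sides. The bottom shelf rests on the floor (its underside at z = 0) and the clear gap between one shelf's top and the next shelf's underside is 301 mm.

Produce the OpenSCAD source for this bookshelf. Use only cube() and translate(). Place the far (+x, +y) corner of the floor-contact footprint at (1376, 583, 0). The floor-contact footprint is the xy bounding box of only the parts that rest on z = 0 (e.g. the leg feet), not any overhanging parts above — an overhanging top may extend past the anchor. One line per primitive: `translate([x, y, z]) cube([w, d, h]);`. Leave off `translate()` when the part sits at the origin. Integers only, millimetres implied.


translate([295, 301, 0]) cube([27, 282, 1462]);
translate([1349, 301, 0]) cube([27, 282, 1462]);
translate([322, 301, 0]) cube([1027, 282, 31]);
translate([322, 301, 332]) cube([1027, 282, 31]);
translate([322, 301, 664]) cube([1027, 282, 31]);
translate([322, 301, 996]) cube([1027, 282, 31]);
translate([322, 301, 1328]) cube([1027, 282, 31]);


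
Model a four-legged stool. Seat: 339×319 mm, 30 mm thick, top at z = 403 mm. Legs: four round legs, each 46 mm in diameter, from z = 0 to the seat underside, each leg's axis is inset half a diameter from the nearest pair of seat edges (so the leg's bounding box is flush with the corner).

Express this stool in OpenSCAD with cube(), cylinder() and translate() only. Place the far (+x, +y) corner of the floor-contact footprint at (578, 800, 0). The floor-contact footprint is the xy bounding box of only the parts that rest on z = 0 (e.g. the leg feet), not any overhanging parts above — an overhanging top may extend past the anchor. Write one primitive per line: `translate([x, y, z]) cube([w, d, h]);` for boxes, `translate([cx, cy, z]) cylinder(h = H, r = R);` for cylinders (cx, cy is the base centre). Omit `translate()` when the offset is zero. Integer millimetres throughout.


translate([239, 481, 373]) cube([339, 319, 30]);
translate([262, 504, 0]) cylinder(h = 373, r = 23);
translate([555, 504, 0]) cylinder(h = 373, r = 23);
translate([262, 777, 0]) cylinder(h = 373, r = 23);
translate([555, 777, 0]) cylinder(h = 373, r = 23);


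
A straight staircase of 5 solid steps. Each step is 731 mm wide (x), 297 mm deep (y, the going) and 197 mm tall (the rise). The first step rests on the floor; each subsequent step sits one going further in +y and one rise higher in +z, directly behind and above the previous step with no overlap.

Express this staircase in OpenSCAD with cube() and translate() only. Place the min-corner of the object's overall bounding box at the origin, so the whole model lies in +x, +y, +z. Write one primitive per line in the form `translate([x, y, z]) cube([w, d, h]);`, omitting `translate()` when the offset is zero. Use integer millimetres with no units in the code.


cube([731, 297, 197]);
translate([0, 297, 197]) cube([731, 297, 197]);
translate([0, 594, 394]) cube([731, 297, 197]);
translate([0, 891, 591]) cube([731, 297, 197]);
translate([0, 1188, 788]) cube([731, 297, 197]);


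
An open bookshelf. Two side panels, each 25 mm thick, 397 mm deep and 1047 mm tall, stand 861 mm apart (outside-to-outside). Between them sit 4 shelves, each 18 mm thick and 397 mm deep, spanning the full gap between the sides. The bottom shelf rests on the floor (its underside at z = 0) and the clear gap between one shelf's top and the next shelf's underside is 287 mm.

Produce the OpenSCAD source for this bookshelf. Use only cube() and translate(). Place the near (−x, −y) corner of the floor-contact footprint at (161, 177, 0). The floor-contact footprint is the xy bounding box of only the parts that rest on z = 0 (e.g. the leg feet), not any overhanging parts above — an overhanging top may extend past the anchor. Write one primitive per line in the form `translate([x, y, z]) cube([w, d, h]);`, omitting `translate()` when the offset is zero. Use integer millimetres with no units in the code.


translate([161, 177, 0]) cube([25, 397, 1047]);
translate([997, 177, 0]) cube([25, 397, 1047]);
translate([186, 177, 0]) cube([811, 397, 18]);
translate([186, 177, 305]) cube([811, 397, 18]);
translate([186, 177, 610]) cube([811, 397, 18]);
translate([186, 177, 915]) cube([811, 397, 18]);


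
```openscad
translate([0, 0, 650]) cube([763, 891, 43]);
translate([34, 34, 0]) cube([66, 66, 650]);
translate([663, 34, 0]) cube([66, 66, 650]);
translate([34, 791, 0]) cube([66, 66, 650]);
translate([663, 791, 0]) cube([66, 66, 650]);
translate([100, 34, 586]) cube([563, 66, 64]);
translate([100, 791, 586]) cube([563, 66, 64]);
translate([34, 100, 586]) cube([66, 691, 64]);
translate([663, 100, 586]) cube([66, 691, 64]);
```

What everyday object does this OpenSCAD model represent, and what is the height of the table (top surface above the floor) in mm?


A table. The table height is 693 mm.

A 763×891×43 slab sits at z = 650 on four 66 mm square posts — a table. The top surface is at 650 + 43 = 693 mm.


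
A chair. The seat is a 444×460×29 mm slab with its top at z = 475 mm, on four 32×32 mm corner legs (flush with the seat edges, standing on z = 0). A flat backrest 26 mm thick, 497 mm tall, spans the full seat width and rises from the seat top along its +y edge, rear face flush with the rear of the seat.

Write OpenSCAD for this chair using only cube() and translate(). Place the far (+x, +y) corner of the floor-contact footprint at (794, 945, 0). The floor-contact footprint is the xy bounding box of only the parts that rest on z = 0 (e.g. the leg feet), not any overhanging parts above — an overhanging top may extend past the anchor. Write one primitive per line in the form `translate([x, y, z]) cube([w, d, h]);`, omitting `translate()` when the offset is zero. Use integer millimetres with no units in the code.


translate([350, 485, 446]) cube([444, 460, 29]);
translate([350, 485, 0]) cube([32, 32, 446]);
translate([762, 485, 0]) cube([32, 32, 446]);
translate([350, 913, 0]) cube([32, 32, 446]);
translate([762, 913, 0]) cube([32, 32, 446]);
translate([350, 919, 475]) cube([444, 26, 497]);


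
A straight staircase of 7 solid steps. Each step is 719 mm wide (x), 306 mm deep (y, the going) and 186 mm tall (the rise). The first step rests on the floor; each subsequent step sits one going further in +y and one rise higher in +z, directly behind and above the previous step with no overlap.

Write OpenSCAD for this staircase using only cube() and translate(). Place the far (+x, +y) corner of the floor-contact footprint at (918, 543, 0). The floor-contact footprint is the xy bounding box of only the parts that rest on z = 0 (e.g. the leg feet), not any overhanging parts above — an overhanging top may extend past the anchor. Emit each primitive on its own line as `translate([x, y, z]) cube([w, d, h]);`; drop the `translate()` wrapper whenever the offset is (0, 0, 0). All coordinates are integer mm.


translate([199, 237, 0]) cube([719, 306, 186]);
translate([199, 543, 186]) cube([719, 306, 186]);
translate([199, 849, 372]) cube([719, 306, 186]);
translate([199, 1155, 558]) cube([719, 306, 186]);
translate([199, 1461, 744]) cube([719, 306, 186]);
translate([199, 1767, 930]) cube([719, 306, 186]);
translate([199, 2073, 1116]) cube([719, 306, 186]);


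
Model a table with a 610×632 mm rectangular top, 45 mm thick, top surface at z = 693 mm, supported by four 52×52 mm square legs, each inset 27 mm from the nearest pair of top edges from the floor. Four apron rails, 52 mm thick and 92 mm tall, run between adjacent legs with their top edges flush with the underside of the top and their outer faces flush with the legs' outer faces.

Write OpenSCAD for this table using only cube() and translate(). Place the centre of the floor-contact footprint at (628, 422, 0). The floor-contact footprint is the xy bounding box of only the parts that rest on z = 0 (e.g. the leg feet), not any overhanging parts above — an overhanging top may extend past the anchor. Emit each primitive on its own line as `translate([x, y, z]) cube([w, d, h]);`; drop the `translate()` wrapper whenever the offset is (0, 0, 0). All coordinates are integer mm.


translate([323, 106, 648]) cube([610, 632, 45]);
translate([350, 133, 0]) cube([52, 52, 648]);
translate([854, 133, 0]) cube([52, 52, 648]);
translate([350, 659, 0]) cube([52, 52, 648]);
translate([854, 659, 0]) cube([52, 52, 648]);
translate([402, 133, 556]) cube([452, 52, 92]);
translate([402, 659, 556]) cube([452, 52, 92]);
translate([350, 185, 556]) cube([52, 474, 92]);
translate([854, 185, 556]) cube([52, 474, 92]);


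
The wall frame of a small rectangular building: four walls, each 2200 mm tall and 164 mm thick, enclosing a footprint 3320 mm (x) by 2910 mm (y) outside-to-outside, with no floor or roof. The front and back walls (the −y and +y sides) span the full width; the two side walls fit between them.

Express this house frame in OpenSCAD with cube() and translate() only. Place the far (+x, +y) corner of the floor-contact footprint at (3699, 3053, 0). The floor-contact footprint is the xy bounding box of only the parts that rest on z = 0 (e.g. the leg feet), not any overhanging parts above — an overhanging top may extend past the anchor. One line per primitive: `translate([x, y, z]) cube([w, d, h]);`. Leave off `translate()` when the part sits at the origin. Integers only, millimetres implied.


translate([379, 143, 0]) cube([3320, 164, 2200]);
translate([379, 2889, 0]) cube([3320, 164, 2200]);
translate([379, 307, 0]) cube([164, 2582, 2200]);
translate([3535, 307, 0]) cube([164, 2582, 2200]);


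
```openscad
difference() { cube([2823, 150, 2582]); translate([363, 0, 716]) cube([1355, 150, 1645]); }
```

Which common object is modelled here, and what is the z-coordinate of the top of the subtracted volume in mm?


A wall with a window opening. The window head height is 2361 mm.

A wall with a rectangular opening subtracted — a window. Sill at z = 716, opening 1645 mm tall, so the head is at 716 + 1645 = 2361 mm.


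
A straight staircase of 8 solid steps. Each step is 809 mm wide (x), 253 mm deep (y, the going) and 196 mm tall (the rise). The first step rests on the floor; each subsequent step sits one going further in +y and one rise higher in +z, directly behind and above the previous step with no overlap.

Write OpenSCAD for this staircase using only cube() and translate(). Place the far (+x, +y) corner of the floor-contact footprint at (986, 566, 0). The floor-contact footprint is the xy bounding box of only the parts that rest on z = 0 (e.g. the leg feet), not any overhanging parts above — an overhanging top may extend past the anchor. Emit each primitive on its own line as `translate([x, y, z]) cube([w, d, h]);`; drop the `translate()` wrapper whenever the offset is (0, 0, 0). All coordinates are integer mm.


translate([177, 313, 0]) cube([809, 253, 196]);
translate([177, 566, 196]) cube([809, 253, 196]);
translate([177, 819, 392]) cube([809, 253, 196]);
translate([177, 1072, 588]) cube([809, 253, 196]);
translate([177, 1325, 784]) cube([809, 253, 196]);
translate([177, 1578, 980]) cube([809, 253, 196]);
translate([177, 1831, 1176]) cube([809, 253, 196]);
translate([177, 2084, 1372]) cube([809, 253, 196]);


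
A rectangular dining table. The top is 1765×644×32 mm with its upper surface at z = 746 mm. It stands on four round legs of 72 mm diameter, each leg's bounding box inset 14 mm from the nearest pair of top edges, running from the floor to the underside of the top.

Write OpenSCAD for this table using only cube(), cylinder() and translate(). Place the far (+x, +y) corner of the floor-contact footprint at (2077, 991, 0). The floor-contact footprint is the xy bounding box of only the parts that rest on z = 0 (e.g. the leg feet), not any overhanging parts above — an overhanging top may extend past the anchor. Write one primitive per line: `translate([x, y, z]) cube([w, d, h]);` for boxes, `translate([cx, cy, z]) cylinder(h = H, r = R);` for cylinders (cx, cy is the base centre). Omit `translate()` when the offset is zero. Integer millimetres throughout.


translate([326, 361, 714]) cube([1765, 644, 32]);
translate([376, 411, 0]) cylinder(h = 714, r = 36);
translate([2041, 411, 0]) cylinder(h = 714, r = 36);
translate([376, 955, 0]) cylinder(h = 714, r = 36);
translate([2041, 955, 0]) cylinder(h = 714, r = 36);


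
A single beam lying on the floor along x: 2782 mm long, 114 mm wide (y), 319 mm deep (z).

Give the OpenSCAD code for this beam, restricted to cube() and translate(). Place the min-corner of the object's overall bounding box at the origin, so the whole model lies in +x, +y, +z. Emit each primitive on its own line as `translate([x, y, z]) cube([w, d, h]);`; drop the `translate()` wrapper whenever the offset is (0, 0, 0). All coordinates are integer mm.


cube([2782, 114, 319]);


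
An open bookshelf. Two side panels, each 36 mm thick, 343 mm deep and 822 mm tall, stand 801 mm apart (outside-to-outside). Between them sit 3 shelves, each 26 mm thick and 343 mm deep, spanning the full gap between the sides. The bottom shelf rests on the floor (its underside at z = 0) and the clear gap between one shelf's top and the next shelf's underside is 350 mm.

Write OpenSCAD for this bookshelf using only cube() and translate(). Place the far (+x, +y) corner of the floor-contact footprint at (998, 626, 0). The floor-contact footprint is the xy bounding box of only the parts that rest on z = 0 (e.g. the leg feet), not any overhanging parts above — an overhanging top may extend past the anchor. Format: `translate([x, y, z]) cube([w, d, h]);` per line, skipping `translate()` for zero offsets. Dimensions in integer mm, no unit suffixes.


translate([197, 283, 0]) cube([36, 343, 822]);
translate([962, 283, 0]) cube([36, 343, 822]);
translate([233, 283, 0]) cube([729, 343, 26]);
translate([233, 283, 376]) cube([729, 343, 26]);
translate([233, 283, 752]) cube([729, 343, 26]);


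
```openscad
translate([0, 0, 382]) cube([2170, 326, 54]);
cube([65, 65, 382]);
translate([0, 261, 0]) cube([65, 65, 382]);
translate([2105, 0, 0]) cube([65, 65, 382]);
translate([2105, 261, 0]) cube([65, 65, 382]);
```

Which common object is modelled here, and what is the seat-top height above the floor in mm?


A bench. The seat-top height is 436 mm.

A long slab on four corner posts — a bench. The slab sits at z = 382 with thickness 54, so the top is 382 + 54 = 436 mm.


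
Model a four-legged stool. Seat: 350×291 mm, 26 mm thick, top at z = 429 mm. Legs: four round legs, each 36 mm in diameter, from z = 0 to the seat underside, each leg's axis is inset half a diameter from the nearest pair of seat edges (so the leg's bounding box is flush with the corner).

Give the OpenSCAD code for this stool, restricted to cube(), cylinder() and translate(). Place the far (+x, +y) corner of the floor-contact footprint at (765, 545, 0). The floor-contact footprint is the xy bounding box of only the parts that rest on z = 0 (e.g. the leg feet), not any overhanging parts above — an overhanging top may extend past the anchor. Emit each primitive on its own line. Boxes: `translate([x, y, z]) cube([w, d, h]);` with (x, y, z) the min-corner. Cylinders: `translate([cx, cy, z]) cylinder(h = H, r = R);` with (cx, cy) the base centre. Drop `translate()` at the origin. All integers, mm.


translate([415, 254, 403]) cube([350, 291, 26]);
translate([433, 272, 0]) cylinder(h = 403, r = 18);
translate([747, 272, 0]) cylinder(h = 403, r = 18);
translate([433, 527, 0]) cylinder(h = 403, r = 18);
translate([747, 527, 0]) cylinder(h = 403, r = 18);


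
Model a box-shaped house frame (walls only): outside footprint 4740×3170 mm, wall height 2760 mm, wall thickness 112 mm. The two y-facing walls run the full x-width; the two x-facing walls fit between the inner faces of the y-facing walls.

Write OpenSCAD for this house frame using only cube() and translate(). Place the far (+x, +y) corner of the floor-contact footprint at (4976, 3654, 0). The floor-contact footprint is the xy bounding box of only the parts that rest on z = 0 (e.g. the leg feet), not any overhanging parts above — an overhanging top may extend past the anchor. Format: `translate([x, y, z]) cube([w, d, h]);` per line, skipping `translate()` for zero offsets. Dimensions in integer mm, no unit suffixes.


translate([236, 484, 0]) cube([4740, 112, 2760]);
translate([236, 3542, 0]) cube([4740, 112, 2760]);
translate([236, 596, 0]) cube([112, 2946, 2760]);
translate([4864, 596, 0]) cube([112, 2946, 2760]);


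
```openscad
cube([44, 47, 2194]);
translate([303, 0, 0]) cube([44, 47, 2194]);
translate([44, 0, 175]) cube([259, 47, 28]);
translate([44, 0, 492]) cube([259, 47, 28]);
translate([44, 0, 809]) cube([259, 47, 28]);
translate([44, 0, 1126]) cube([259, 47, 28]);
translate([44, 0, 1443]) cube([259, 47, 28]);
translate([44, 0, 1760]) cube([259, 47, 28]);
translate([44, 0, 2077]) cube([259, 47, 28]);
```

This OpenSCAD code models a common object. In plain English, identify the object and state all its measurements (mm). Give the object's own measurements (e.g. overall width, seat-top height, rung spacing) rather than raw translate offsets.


A straight ladder. Two 44×47 mm vertical rails, 2194 mm tall, stand 347 mm apart (outside-to-outside) with their front faces coplanar on the −y side. 7 rungs, each 47 mm deep and 28 mm tall, span between the inner faces of the rails, front faces flush with the rails. The lowest rung's underside is at z = 175 mm and rungs are spaced 317 mm apart (underside to underside).


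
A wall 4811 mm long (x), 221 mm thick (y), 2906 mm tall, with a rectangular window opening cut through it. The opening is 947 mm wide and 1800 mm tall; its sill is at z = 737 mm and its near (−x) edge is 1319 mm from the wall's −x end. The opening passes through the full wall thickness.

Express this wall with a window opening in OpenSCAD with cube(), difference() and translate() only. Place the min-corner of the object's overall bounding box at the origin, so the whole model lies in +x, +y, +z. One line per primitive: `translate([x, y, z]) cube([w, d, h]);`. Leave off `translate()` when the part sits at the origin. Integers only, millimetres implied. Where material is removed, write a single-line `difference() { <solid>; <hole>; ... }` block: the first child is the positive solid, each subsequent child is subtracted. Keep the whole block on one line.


difference() { cube([4811, 221, 2906]); translate([1319, 0, 737]) cube([947, 221, 1800]); }


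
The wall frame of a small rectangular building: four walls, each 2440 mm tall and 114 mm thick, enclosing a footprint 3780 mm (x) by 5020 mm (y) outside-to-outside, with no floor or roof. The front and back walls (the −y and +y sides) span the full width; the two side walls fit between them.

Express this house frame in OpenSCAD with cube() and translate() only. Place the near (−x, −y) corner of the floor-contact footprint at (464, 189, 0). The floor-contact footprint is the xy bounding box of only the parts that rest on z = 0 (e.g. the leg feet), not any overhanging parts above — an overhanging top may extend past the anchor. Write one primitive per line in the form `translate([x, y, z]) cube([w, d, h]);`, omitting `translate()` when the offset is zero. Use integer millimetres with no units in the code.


translate([464, 189, 0]) cube([3780, 114, 2440]);
translate([464, 5095, 0]) cube([3780, 114, 2440]);
translate([464, 303, 0]) cube([114, 4792, 2440]);
translate([4130, 303, 0]) cube([114, 4792, 2440]);


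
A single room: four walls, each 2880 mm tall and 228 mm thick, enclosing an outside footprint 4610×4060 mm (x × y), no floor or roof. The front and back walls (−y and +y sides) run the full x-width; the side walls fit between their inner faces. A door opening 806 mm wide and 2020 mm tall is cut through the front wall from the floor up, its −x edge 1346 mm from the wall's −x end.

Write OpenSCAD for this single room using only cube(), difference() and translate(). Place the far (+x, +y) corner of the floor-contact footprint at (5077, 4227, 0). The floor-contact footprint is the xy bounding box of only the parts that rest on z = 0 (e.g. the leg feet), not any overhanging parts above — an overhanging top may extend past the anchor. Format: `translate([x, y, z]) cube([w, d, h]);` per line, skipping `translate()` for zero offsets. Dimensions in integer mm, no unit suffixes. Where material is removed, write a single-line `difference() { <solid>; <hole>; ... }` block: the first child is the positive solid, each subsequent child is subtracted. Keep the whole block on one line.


difference() { translate([467, 167, 0]) cube([4610, 228, 2880]); translate([1813, 167, 0]) cube([806, 228, 2020]); }
translate([467, 3999, 0]) cube([4610, 228, 2880]);
translate([467, 395, 0]) cube([228, 3604, 2880]);
translate([4849, 395, 0]) cube([228, 3604, 2880]);


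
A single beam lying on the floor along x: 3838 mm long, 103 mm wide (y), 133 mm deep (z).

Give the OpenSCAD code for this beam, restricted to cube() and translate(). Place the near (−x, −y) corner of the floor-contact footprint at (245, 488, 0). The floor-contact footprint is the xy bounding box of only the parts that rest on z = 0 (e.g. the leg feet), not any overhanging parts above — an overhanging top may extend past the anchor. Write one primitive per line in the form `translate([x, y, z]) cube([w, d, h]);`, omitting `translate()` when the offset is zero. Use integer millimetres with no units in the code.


translate([245, 488, 0]) cube([3838, 103, 133]);


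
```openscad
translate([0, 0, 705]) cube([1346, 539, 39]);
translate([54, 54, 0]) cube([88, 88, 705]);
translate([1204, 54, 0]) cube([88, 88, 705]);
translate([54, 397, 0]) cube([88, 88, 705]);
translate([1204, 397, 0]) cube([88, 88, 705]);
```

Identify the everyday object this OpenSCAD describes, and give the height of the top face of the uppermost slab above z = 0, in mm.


A table. The table height is 744 mm.

A 1346×539×39 slab sits at z = 705 on four 88 mm square posts — a table. The top surface is at 705 + 39 = 744 mm.


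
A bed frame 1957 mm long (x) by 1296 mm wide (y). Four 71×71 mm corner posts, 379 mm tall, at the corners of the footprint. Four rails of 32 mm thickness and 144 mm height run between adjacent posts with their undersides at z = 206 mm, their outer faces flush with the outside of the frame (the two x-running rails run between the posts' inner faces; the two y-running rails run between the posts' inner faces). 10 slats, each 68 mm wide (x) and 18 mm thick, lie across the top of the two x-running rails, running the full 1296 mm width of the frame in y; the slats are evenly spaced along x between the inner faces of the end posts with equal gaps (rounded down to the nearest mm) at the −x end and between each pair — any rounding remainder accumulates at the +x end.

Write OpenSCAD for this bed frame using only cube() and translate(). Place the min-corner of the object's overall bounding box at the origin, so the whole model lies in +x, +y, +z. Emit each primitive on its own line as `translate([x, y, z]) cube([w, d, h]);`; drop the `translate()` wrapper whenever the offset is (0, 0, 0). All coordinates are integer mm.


cube([71, 71, 379]);
translate([0, 1225, 0]) cube([71, 71, 379]);
translate([1886, 0, 0]) cube([71, 71, 379]);
translate([1886, 1225, 0]) cube([71, 71, 379]);
translate([71, 0, 206]) cube([1815, 32, 144]);
translate([71, 1264, 206]) cube([1815, 32, 144]);
translate([0, 71, 206]) cube([32, 1154, 144]);
translate([1925, 71, 206]) cube([32, 1154, 144]);
translate([174, 0, 350]) cube([68, 1296, 18]);
translate([345, 0, 350]) cube([68, 1296, 18]);
translate([516, 0, 350]) cube([68, 1296, 18]);
translate([687, 0, 350]) cube([68, 1296, 18]);
translate([858, 0, 350]) cube([68, 1296, 18]);
translate([1029, 0, 350]) cube([68, 1296, 18]);
translate([1200, 0, 350]) cube([68, 1296, 18]);
translate([1371, 0, 350]) cube([68, 1296, 18]);
translate([1542, 0, 350]) cube([68, 1296, 18]);
translate([1713, 0, 350]) cube([68, 1296, 18]);


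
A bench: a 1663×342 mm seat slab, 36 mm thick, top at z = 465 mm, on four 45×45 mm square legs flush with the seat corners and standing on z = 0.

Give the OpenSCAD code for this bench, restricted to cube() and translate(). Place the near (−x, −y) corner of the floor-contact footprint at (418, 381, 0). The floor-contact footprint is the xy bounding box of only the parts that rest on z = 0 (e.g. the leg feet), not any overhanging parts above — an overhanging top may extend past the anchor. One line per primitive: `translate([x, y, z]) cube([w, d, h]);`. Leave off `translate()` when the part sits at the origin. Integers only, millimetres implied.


translate([418, 381, 429]) cube([1663, 342, 36]);
translate([418, 381, 0]) cube([45, 45, 429]);
translate([418, 678, 0]) cube([45, 45, 429]);
translate([2036, 381, 0]) cube([45, 45, 429]);
translate([2036, 678, 0]) cube([45, 45, 429]);


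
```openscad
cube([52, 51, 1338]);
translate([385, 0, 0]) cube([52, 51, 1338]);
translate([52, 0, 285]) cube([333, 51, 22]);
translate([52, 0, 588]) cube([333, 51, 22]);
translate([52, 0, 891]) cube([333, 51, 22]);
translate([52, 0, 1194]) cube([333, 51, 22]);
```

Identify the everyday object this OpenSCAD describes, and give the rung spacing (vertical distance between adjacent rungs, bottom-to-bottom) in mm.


A ladder. The rung spacing is 303 mm.

Two tall 52×51 posts with 4 short bars between them — a ladder. Adjacent rungs sit at z = 285 and z = 588, so the spacing is 588 − 285 = 303 mm.


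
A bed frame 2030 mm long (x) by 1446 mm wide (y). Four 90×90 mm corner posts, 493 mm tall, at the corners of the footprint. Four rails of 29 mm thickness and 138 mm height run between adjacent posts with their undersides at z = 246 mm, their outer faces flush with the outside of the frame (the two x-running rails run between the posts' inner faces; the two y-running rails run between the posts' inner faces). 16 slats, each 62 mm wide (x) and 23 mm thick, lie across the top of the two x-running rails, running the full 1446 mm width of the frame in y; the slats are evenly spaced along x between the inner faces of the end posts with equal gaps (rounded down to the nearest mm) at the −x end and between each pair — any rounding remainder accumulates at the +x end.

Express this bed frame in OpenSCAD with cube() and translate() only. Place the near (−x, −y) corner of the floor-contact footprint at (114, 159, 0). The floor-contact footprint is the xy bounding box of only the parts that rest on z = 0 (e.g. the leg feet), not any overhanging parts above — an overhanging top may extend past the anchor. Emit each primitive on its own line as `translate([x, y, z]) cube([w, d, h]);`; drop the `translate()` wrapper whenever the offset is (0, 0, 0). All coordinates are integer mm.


// slat z = rail_z + rail_h = 246 + 138 = 384
// slat gap = ⌊(1850 − 16·62) / 17⌋ = 50
translate([114, 159, 0]) cube([90, 90, 493]);
translate([114, 1515, 0]) cube([90, 90, 493]);
translate([2054, 159, 0]) cube([90, 90, 493]);
translate([2054, 1515, 0]) cube([90, 90, 493]);
translate([204, 159, 246]) cube([1850, 29, 138]);
translate([204, 1576, 246]) cube([1850, 29, 138]);
translate([114, 249, 246]) cube([29, 1266, 138]);
translate([2115, 249, 246]) cube([29, 1266, 138]);
translate([254, 159, 384]) cube([62, 1446, 23]);
translate([366, 159, 384]) cube([62, 1446, 23]);
translate([478, 159, 384]) cube([62, 1446, 23]);
translate([590, 159, 384]) cube([62, 1446, 23]);
translate([702, 159, 384]) cube([62, 1446, 23]);
translate([814, 159, 384]) cube([62, 1446, 23]);
translate([926, 159, 384]) cube([62, 1446, 23]);
translate([1038, 159, 384]) cube([62, 1446, 23]);
translate([1150, 159, 384]) cube([62, 1446, 23]);
translate([1262, 159, 384]) cube([62, 1446, 23]);
translate([1374, 159, 384]) cube([62, 1446, 23]);
translate([1486, 159, 384]) cube([62, 1446, 23]);
translate([1598, 159, 384]) cube([62, 1446, 23]);
translate([1710, 159, 384]) cube([62, 1446, 23]);
translate([1822, 159, 384]) cube([62, 1446, 23]);
translate([1934, 159, 384]) cube([62, 1446, 23]);


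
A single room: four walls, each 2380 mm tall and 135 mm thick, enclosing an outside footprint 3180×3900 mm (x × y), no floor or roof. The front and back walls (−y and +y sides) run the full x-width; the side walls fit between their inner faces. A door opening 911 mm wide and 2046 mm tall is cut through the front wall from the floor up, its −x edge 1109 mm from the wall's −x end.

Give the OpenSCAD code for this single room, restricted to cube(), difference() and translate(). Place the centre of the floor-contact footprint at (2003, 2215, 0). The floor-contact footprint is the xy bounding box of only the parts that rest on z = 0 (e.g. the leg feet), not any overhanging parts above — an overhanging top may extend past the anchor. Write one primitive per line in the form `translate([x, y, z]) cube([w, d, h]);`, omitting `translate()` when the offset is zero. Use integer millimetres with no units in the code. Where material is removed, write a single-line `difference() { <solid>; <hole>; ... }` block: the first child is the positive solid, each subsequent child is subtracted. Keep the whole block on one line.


difference() { translate([413, 265, 0]) cube([3180, 135, 2380]); translate([1522, 265, 0]) cube([911, 135, 2046]); }
translate([413, 4030, 0]) cube([3180, 135, 2380]);
translate([413, 400, 0]) cube([135, 3630, 2380]);
translate([3458, 400, 0]) cube([135, 3630, 2380]);


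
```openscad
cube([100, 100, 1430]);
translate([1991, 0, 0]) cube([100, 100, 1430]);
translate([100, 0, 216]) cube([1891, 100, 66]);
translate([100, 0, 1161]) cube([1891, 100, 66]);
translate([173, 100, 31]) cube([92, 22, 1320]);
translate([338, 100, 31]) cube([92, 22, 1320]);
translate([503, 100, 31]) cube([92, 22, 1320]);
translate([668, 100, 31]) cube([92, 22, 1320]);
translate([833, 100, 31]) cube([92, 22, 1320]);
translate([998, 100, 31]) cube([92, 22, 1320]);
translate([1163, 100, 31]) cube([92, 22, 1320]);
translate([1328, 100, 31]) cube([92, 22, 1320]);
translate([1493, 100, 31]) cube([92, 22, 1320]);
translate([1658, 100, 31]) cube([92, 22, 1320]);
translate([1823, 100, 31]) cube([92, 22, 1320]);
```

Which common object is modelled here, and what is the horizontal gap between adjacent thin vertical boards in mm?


A fence section. The picket gap is 73 mm.

Two posts, two rails, 11 pickets — a fence section. Span 1891 mm holds 11 pickets of 92 mm with 12 equal gaps: ⌊(1891 − 11·92) / 12⌋ = 73 mm.


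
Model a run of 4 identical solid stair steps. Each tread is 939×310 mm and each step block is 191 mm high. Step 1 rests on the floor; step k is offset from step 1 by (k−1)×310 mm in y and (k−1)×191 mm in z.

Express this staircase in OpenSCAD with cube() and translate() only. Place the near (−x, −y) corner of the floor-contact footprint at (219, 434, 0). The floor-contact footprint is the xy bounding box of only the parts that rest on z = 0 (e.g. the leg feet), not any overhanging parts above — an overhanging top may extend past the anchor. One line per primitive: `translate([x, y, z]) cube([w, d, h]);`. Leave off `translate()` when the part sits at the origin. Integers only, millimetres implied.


translate([219, 434, 0]) cube([939, 310, 191]);
translate([219, 744, 191]) cube([939, 310, 191]);
translate([219, 1054, 382]) cube([939, 310, 191]);
translate([219, 1364, 573]) cube([939, 310, 191]);


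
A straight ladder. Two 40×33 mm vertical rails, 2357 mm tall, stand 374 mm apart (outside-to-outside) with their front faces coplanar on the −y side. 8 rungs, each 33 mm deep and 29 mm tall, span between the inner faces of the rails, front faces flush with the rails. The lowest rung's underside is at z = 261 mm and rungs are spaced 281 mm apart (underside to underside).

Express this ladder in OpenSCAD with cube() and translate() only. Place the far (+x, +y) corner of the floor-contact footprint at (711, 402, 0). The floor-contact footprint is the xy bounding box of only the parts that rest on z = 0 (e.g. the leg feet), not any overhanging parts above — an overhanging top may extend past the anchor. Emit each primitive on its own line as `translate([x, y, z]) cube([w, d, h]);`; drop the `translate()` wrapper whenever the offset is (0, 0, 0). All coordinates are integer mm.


translate([337, 369, 0]) cube([40, 33, 2357]);
translate([671, 369, 0]) cube([40, 33, 2357]);
translate([377, 369, 261]) cube([294, 33, 29]);
translate([377, 369, 542]) cube([294, 33, 29]);
translate([377, 369, 823]) cube([294, 33, 29]);
translate([377, 369, 1104]) cube([294, 33, 29]);
translate([377, 369, 1385]) cube([294, 33, 29]);
translate([377, 369, 1666]) cube([294, 33, 29]);
translate([377, 369, 1947]) cube([294, 33, 29]);
translate([377, 369, 2228]) cube([294, 33, 29]);
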